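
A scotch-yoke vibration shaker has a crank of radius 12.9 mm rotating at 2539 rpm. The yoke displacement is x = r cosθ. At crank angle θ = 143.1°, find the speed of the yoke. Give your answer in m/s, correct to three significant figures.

2.06

ω = 265.9 rad/s (from 2539 rpm).
x = r cosθ ⇒ ẋ = −rω sinθ.
|v| = rω|sinθ| = 0.0129·265.9·|sin 143.1°| = 2.0594 m/s.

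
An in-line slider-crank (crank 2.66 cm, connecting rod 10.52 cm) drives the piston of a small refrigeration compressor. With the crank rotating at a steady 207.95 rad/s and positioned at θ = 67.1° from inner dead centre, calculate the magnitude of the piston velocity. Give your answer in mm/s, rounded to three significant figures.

ω = 207.9 rad/s
For an in-line slider-crank, x = r cosθ + √(L² − r² sin²θ), so v = −rω sinθ·[1 + r cosθ/√(L² − r² sin²θ)].
With r = 0.0266 m, L = 0.1052 m, θ = 67.1°: √(L² − r² sin²θ) = 0.10231 m.
v = −0.0266·207.9·0.92119·[1 + 0.0266·0.38912/0.10231] = -5.611 m/s.
|v| = 5.611 m/s = 5611 mm/s.

5610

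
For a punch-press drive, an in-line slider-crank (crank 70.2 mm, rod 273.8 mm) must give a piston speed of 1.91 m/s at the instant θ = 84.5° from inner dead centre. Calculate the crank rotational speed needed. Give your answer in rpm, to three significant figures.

255

For an in-line slider-crank, |v_piston| = rω|sinθ|·[1 + r cosθ/√(L² − r² sin²θ)].
With r = 0.0702 m, L = 0.2738 m, θ = 84.5°: the bracketed kinematic factor |dx/dθ| = 0.071653 m.
ω = v/|dx/dθ| = 1.91/0.071653 = 26.656 rad/s.
N = 60ω/(2π) = 254.55 rpm.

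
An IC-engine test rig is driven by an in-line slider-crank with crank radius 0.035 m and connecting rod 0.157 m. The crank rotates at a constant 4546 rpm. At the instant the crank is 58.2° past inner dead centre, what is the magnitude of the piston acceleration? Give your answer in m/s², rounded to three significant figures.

3400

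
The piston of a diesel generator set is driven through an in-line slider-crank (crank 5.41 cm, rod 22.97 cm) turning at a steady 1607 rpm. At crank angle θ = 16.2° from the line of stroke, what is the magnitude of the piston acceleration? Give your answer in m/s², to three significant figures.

1780

ω = 2π·1607/60 = 168.3 rad/s
x(θ) = r cosθ + √(L² − r² sin²θ); with ω constant, a = ω²·d²x/dθ².
d²x/dθ² = −r cosθ − r²(cos2θ)/√u − r⁴ sin²2θ/(4u^{3/2}),  u = L² − r² sin²θ = 0.0525343 m².
Substituting r = 0.0541 m, L = 0.2297 m, θ = 16.2°: d²x/dθ² = -0.062785 m.
a = ω²·d²x/dθ² = (168.3)²·(-0.062785) = -1778 m/s²;  |a| = 1778 m/s².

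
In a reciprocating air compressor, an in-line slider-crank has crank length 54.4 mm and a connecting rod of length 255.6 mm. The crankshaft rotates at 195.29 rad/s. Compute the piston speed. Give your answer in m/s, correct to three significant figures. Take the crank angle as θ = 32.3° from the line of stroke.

6.70

ω = 195.3 rad/s
For an in-line slider-crank, x = r cosθ + √(L² − r² sin²θ), so v = −rω sinθ·[1 + r cosθ/√(L² − r² sin²θ)].
With r = 0.0544 m, L = 0.2556 m, θ = 32.3°: √(L² − r² sin²θ) = 0.25394 m.
v = −0.0544·195.3·0.53435·[1 + 0.0544·0.84526/0.25394] = -6.7048 m/s.
|v| = 6.7048 m/s.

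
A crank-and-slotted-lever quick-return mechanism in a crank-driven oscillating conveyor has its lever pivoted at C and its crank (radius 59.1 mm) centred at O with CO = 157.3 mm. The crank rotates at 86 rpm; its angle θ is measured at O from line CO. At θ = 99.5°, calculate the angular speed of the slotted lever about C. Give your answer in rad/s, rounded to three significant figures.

0.701

ω = 9.006 rad/s (from 86 rpm).
Crank pin A relative to C: A = (d + r cosθ, r sinθ); lever angle φ = atan2(r sinθ, d + r cosθ).
Differentiating tanφ: φ̇ = rω(d cosθ + r)/(d² + r² + 2dr cosθ).
d² + r² + 2dr cosθ = |CA|² = 0.0251674 m²;  d cosθ + r = +0.033138 m.
|ω_lever| = |0.0591·9.006·+0.033138| / 0.0251674 = 0.70081 rad/s.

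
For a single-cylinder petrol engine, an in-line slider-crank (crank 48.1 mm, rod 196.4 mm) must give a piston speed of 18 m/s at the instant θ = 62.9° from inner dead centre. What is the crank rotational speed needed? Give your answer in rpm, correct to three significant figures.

3600

For an in-line slider-crank, |v_piston| = rω|sinθ|·[1 + r cosθ/√(L² − r² sin²θ)].
With r = 0.0481 m, L = 0.1964 m, θ = 62.9°: the bracketed kinematic factor |dx/dθ| = 0.047714 m.
ω = v/|dx/dθ| = 18/0.047714 = 377.25 rad/s.
N = 60ω/(2π) = 3602.4 rpm.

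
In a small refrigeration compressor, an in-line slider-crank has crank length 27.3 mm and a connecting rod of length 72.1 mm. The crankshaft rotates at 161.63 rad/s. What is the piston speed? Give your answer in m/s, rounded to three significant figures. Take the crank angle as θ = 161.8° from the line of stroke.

0.879

ω = 161.6 rad/s
For an in-line slider-crank, x = r cosθ + √(L² − r² sin²θ), so v = −rω sinθ·[1 + r cosθ/√(L² − r² sin²θ)].
With r = 0.0273 m, L = 0.0721 m, θ = 161.8°: √(L² − r² sin²θ) = 0.071594 m.
v = −0.0273·161.6·0.31233·[1 + 0.0273·-0.94997/0.071594] = -0.87895 m/s.
|v| = 0.87895 m/s.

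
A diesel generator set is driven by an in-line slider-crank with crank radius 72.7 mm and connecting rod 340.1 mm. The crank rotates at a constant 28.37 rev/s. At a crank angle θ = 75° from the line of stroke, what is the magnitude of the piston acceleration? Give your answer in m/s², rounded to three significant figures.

ω = 2π·28.4 = 178.3 rad/s
x(θ) = r cosθ + √(L² − r² sin²θ); with ω constant, a = ω²·d²x/dθ².
d²x/dθ² = −r cosθ − r²(cos2θ)/√u − r⁴ sin²2θ/(4u^{3/2}),  u = L² − r² sin²θ = 0.110737 m².
Substituting r = 0.0727 m, L = 0.3401 m, θ = 75°: d²x/dθ² = -0.0051087 m.
a = ω²·d²x/dθ² = (178.3)²·(-0.0051087) = -162.33 m/s²;  |a| = 162.33 m/s².

162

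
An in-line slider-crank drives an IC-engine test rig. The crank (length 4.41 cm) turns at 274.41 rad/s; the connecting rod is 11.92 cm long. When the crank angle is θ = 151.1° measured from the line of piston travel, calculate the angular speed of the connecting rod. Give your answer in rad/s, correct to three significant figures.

ω = 274.4 rad/s
The rod makes angle φ with the slider axis where L sinφ = r sinθ; differentiating, L cosφ·φ̇ = r ω cosθ.
L cosφ = √(L² − r² sin²θ) = 0.11728 m.
|ω_rod| = r ω |cosθ| / √(L² − r² sin²θ) = 0.0441·274.4·0.87546/0.11728 = 90.335 rad/s.

90.3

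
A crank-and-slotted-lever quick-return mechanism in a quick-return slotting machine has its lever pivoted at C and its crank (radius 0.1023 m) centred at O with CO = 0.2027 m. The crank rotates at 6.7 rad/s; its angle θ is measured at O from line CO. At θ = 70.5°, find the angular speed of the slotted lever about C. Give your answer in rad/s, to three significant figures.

1.78

ω = 6.7 rad/s
Crank pin A relative to C: A = (d + r cosθ, r sinθ); lever angle φ = atan2(r sinθ, d + r cosθ).
Differentiating tanφ: φ̇ = rω(d cosθ + r)/(d² + r² + 2dr cosθ).
d² + r² + 2dr cosθ = |CA|² = 0.0653964 m²;  d cosθ + r = +0.16996 m.
|ω_lever| = |0.1023·6.7·+0.16996| / 0.0653964 = 1.7814 rad/s.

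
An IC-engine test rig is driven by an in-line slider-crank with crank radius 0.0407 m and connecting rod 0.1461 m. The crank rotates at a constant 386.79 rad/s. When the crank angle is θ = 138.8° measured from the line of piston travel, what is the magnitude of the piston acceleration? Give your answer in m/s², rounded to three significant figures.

ω = 386.8 rad/s
x(θ) = r cosθ + √(L² − r² sin²θ); with ω constant, a = ω²·d²x/dθ².
d²x/dθ² = −r cosθ − r²(cos2θ)/√u − r⁴ sin²2θ/(4u^{3/2}),  u = L² − r² sin²θ = 0.0206265 m².
Substituting r = 0.0407 m, L = 0.1461 m, θ = 138.8°: d²x/dθ² = +0.02887 m.
a = ω²·d²x/dθ² = (386.8)²·(+0.02887) = +4319.2 m/s²;  |a| = 4319.2 m/s².

4320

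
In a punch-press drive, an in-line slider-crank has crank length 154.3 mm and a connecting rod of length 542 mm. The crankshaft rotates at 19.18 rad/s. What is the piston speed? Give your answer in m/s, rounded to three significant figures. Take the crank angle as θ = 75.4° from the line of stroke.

3.08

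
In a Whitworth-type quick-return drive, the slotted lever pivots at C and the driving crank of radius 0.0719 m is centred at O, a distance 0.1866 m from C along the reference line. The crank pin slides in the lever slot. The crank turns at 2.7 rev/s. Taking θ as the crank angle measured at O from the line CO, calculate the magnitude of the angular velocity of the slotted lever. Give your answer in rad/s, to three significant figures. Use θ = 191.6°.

9.87

ω = 16.96 rad/s (from 2.7 rev/s).
Crank pin A relative to C: A = (d + r cosθ, r sinθ); lever angle φ = atan2(r sinθ, d + r cosθ).
Differentiating tanφ: φ̇ = rω(d cosθ + r)/(d² + r² + 2dr cosθ).
d² + r² + 2dr cosθ = |CA|² = 0.0137041 m²;  d cosθ + r = -0.11089 m.
|ω_lever| = |0.0719·16.96·-0.11089| / 0.0137041 = 9.8698 rad/s.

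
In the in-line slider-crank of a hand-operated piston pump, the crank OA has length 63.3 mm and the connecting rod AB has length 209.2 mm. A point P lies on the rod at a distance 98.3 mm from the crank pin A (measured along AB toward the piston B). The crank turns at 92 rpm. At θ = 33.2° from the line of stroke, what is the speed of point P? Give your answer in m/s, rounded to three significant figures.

0.462

ω = 9.634 rad/s.  Crank-pin speed |V_A| = rω = 0.60985 m/s, perpendicular to OA.
Rod angle: sinφ = −(r/L) sinθ ⇒ φ = -9.537°; ω_rod = −rω cosθ/√(L²−r²sin²θ) = -2.4735 rad/s.
V_P = V_A + ω_rod × AP, with AP = 0.0983 m along the rod.
Components: V_Px = −rω sinθ − a·ω_rod·sinφ = -0.37421 m/s;  V_Py = rω cosθ + a·ω_rod·cosφ = +0.27052 m/s.
|V_P| = √(V_Px² + V_Py²) = 0.46175 m/s.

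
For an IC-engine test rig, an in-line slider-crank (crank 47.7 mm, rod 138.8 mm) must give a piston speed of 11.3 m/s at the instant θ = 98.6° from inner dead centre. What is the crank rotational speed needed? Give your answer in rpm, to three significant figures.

For an in-line slider-crank, |v_piston| = rω|sinθ|·[1 + r cosθ/√(L² − r² sin²θ)].
With r = 0.0477 m, L = 0.1388 m, θ = 98.6°: the bracketed kinematic factor |dx/dθ| = 0.044587 m.
ω = v/|dx/dθ| = 11.3/0.044587 = 253.44 rad/s.
N = 60ω/(2π) = 2420.2 rpm.

2420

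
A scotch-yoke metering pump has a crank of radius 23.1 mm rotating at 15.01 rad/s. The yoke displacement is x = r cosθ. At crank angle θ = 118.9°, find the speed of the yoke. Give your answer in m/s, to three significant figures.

ω = 15.01 rad/s
x = r cosθ ⇒ ẋ = −rω sinθ.
|v| = rω|sinθ| = 0.0231·15.01·|sin 118.9°| = 0.30355 m/s.

0.304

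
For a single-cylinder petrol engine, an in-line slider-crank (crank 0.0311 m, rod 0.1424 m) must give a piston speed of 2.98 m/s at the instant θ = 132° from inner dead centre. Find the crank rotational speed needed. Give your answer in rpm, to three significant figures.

1450

For an in-line slider-crank, |v_piston| = rω|sinθ|·[1 + r cosθ/√(L² − r² sin²θ)].
With r = 0.0311 m, L = 0.1424 m, θ = 132°: the bracketed kinematic factor |dx/dθ| = 0.019689 m.
ω = v/|dx/dθ| = 2.98/0.019689 = 151.35 rad/s.
N = 60ω/(2π) = 1445.3 rpm.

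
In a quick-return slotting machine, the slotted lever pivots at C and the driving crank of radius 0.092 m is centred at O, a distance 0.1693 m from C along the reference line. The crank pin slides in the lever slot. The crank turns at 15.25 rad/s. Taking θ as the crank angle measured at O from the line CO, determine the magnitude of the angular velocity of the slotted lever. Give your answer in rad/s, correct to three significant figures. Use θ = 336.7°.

ω = 15.25 rad/s
Crank pin A relative to C: A = (d + r cosθ, r sinθ); lever angle φ = atan2(r sinθ, d + r cosθ).
Differentiating tanφ: φ̇ = rω(d cosθ + r)/(d² + r² + 2dr cosθ).
d² + r² + 2dr cosθ = |CA|² = 0.0657372 m²;  d cosθ + r = +0.24749 m.
|ω_lever| = |0.092·15.25·+0.24749| / 0.0657372 = 5.2821 rad/s.

5.28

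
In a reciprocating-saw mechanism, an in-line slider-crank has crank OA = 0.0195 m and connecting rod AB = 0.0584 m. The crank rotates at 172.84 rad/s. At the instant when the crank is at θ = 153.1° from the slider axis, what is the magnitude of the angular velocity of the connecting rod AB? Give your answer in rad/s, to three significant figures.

52.1

ω = 172.8 rad/s
The rod makes angle φ with the slider axis where L sinφ = r sinθ; differentiating, L cosφ·φ̇ = r ω cosθ.
L cosφ = √(L² − r² sin²θ) = 0.05773 m.
|ω_rod| = r ω |cosθ| / √(L² − r² sin²θ) = 0.0195·172.8·0.89180/0.05773 = 52.065 rad/s.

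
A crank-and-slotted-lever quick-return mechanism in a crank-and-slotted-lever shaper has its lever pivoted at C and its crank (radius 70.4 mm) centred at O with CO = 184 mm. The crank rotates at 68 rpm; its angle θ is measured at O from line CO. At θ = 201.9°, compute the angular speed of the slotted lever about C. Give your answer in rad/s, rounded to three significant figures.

ω = 7.121 rad/s (from 68 rpm).
Crank pin A relative to C: A = (d + r cosθ, r sinθ); lever angle φ = atan2(r sinθ, d + r cosθ).
Differentiating tanφ: φ̇ = rω(d cosθ + r)/(d² + r² + 2dr cosθ).
d² + r² + 2dr cosθ = |CA|² = 0.0147745 m²;  d cosθ + r = -0.10032 m.
|ω_lever| = |0.0704·7.121·-0.10032| / 0.0147745 = 3.404 rad/s.

3.40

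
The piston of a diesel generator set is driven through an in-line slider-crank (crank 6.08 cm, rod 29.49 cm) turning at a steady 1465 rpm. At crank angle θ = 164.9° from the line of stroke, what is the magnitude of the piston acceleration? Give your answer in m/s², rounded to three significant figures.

ω = 2π·1465/60 = 153.4 rad/s
x(θ) = r cosθ + √(L² − r² sin²θ); with ω constant, a = ω²·d²x/dθ².
d²x/dθ² = −r cosθ − r²(cos2θ)/√u − r⁴ sin²2θ/(4u^{3/2}),  u = L² − r² sin²θ = 0.0867151 m².
Substituting r = 0.0608 m, L = 0.2949 m, θ = 164.9°: d²x/dθ² = +0.047817 m.
a = ω²·d²x/dθ² = (153.4)²·(+0.047817) = +1125.4 m/s²;  |a| = 1125.4 m/s².

1130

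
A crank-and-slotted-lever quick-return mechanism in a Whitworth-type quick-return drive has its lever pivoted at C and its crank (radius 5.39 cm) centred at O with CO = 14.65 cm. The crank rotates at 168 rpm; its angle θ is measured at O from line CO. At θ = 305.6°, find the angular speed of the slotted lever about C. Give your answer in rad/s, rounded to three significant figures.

ω = 17.59 rad/s (from 168 rpm).
Crank pin A relative to C: A = (d + r cosθ, r sinθ); lever angle φ = atan2(r sinθ, d + r cosθ).
Differentiating tanφ: φ̇ = rω(d cosθ + r)/(d² + r² + 2dr cosθ).
d² + r² + 2dr cosθ = |CA|² = 0.0335608 m²;  d cosθ + r = +0.13918 m.
|ω_lever| = |0.0539·17.59·+0.13918| / 0.0335608 = 3.9326 rad/s.

3.93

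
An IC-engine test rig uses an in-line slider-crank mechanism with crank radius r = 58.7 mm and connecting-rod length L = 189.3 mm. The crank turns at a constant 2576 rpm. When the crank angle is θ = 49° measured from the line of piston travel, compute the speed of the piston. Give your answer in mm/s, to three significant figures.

ω = 2π·2576/60 = 269.8 rad/s
For an in-line slider-crank, x = r cosθ + √(L² − r² sin²θ), so v = −rω sinθ·[1 + r cosθ/√(L² − r² sin²θ)].
With r = 0.0587 m, L = 0.1893 m, θ = 49°: √(L² − r² sin²θ) = 0.18404 m.
v = −0.0587·269.8·0.75471·[1 + 0.0587·0.65606/0.18404] = -14.451 m/s.
|v| = 14.451 m/s = 14451 mm/s.

14500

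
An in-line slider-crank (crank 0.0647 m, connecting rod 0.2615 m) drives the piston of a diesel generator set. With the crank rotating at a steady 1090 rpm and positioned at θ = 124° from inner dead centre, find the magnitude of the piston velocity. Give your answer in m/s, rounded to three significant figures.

5.26

ω = 2π·1090/60 = 114.1 rad/s
For an in-line slider-crank, x = r cosθ + √(L² − r² sin²θ), so v = −rω sinθ·[1 + r cosθ/√(L² − r² sin²θ)].
With r = 0.0647 m, L = 0.2615 m, θ = 124°: √(L² − r² sin²θ) = 0.25594 m.
v = −0.0647·114.1·0.82904·[1 + 0.0647·-0.55919/0.25594] = -5.2571 m/s.
|v| = 5.2571 m/s.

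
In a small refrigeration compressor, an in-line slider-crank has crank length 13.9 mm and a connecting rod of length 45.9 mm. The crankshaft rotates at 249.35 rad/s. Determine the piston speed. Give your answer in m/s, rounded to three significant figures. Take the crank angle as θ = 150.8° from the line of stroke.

1.24

ω = 249.3 rad/s
For an in-line slider-crank, x = r cosθ + √(L² − r² sin²θ), so v = −rω sinθ·[1 + r cosθ/√(L² − r² sin²θ)].
With r = 0.0139 m, L = 0.0459 m, θ = 150.8°: √(L² − r² sin²θ) = 0.045396 m.
v = −0.0139·249.3·0.48786·[1 + 0.0139·-0.87292/0.045396] = -1.239 m/s.
|v| = 1.239 m/s.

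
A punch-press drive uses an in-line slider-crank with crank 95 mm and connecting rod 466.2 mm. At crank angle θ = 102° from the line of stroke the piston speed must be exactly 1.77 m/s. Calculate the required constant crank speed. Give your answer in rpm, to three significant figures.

190

For an in-line slider-crank, |v_piston| = rω|sinθ|·[1 + r cosθ/√(L² − r² sin²θ)].
With r = 0.095 m, L = 0.4662 m, θ = 102°: the bracketed kinematic factor |dx/dθ| = 0.088906 m.
ω = v/|dx/dθ| = 1.77/0.088906 = 19.909 rad/s.
N = 60ω/(2π) = 190.11 rpm.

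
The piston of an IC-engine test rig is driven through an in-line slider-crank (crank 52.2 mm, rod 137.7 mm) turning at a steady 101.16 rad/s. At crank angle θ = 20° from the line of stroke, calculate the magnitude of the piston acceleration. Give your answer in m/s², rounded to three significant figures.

661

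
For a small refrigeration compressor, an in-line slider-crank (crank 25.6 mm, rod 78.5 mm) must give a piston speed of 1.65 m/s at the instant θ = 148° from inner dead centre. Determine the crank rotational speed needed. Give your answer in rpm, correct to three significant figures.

For an in-line slider-crank, |v_piston| = rω|sinθ|·[1 + r cosθ/√(L² − r² sin²θ)].
With r = 0.0256 m, L = 0.0785 m, θ = 148°: the bracketed kinematic factor |dx/dθ| = 0.0097568 m.
ω = v/|dx/dθ| = 1.65/0.0097568 = 169.11 rad/s.
N = 60ω/(2π) = 1614.9 rpm.

1610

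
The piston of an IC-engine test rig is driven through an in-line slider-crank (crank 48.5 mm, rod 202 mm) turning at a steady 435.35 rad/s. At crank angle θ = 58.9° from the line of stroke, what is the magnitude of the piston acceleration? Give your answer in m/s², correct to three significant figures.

ω = 435.4 rad/s
x(θ) = r cosθ + √(L² − r² sin²θ); with ω constant, a = ω²·d²x/dθ².
d²x/dθ² = −r cosθ − r²(cos2θ)/√u − r⁴ sin²2θ/(4u^{3/2}),  u = L² − r² sin²θ = 0.0390793 m².
Substituting r = 0.0485 m, L = 0.202 m, θ = 58.9°: d²x/dθ² = -0.019642 m.
a = ω²·d²x/dθ² = (435.4)²·(-0.019642) = -3722.8 m/s²;  |a| = 3722.8 m/s².

3720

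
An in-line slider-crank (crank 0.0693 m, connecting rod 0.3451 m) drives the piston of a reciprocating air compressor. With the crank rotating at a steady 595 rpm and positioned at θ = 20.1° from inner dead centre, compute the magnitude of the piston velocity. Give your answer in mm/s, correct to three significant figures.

1760

ω = 2π·595/60 = 62.31 rad/s
For an in-line slider-crank, x = r cosθ + √(L² − r² sin²θ), so v = −rω sinθ·[1 + r cosθ/√(L² − r² sin²θ)].
With r = 0.0693 m, L = 0.3451 m, θ = 20.1°: √(L² − r² sin²θ) = 0.34428 m.
v = −0.0693·62.31·0.34366·[1 + 0.0693·0.93909/0.34428] = -1.7644 m/s.
|v| = 1.7644 m/s = 1764.4 mm/s.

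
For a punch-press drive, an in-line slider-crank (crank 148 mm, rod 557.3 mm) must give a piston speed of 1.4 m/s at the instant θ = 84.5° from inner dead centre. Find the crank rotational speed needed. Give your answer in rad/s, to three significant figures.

9.26

For an in-line slider-crank, |v_piston| = rω|sinθ|·[1 + r cosθ/√(L² − r² sin²θ)].
With r = 0.148 m, L = 0.5573 m, θ = 84.5°: the bracketed kinematic factor |dx/dθ| = 0.15121 m.
ω = v/|dx/dθ| = 1.4/0.15121 = 9.2588 rad/s.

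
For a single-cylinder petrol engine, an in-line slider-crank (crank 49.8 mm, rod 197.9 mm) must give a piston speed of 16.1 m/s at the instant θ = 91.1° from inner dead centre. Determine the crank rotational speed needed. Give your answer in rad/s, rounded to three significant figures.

For an in-line slider-crank, |v_piston| = rω|sinθ|·[1 + r cosθ/√(L² − r² sin²θ)].
With r = 0.0498 m, L = 0.1979 m, θ = 91.1°: the bracketed kinematic factor |dx/dθ| = 0.049542 m.
ω = v/|dx/dθ| = 16.1/0.049542 = 324.97 rad/s.

325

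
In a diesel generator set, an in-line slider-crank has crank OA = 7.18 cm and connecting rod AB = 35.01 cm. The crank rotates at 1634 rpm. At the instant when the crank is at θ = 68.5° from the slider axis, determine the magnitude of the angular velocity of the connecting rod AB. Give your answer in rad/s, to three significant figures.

13.1

ω = 171.1 rad/s (converted from 1634 rpm).
The rod makes angle φ with the slider axis where L sinφ = r sinθ; differentiating, L cosφ·φ̇ = r ω cosθ.
L cosφ = √(L² − r² sin²θ) = 0.34367 m.
|ω_rod| = r ω |cosθ| / √(L² − r² sin²θ) = 0.0718·171.1·0.36650/0.34367 = 13.102 rad/s.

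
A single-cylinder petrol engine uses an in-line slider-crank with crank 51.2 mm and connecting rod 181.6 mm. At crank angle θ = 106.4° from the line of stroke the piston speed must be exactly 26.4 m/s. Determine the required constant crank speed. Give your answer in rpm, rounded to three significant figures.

For an in-line slider-crank, |v_piston| = rω|sinθ|·[1 + r cosθ/√(L² − r² sin²θ)].
With r = 0.0512 m, L = 0.1816 m, θ = 106.4°: the bracketed kinematic factor |dx/dθ| = 0.045056 m.
ω = v/|dx/dθ| = 26.4/0.045056 = 585.94 rad/s.
N = 60ω/(2π) = 5595.3 rpm.

5600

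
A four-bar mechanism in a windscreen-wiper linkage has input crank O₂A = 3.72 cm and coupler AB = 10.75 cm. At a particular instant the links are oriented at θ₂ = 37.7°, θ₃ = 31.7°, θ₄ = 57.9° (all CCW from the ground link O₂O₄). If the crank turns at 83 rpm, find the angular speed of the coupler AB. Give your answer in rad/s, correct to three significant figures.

2.35

ω₂ = 8.692 rad/s (from 83 rpm).
Differentiating the loop-closure r₂e^{iθ₂}+r₃e^{iθ₃}=r₁+r₄e^{iθ₄} gives r₂ω₂e^{iθ₂}+r₃ω₃e^{iθ₃}=r₄ω₄e^{iθ₄}.
Eliminating the other unknown: ω₃ = r₂ω₂ sin(θ₄−θ₂) / [r₃ sin(θ₃−θ₄)].
Numerator sine = +0.34530; denominator sine = -0.44151.
Result = 0.0372·8.692·(+0.34530) / (0.1075·(-0.44151)) = -2.3523 rad/s; magnitude 2.3523 rad/s.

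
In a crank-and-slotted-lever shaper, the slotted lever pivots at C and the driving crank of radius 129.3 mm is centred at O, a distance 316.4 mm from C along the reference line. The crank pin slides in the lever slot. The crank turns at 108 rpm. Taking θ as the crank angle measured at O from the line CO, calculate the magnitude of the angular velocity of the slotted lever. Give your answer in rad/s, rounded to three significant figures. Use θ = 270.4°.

ω = 11.31 rad/s (from 108 rpm).
Crank pin A relative to C: A = (d + r cosθ, r sinθ); lever angle φ = atan2(r sinθ, d + r cosθ).
Differentiating tanφ: φ̇ = rω(d cosθ + r)/(d² + r² + 2dr cosθ).
d² + r² + 2dr cosθ = |CA|² = 0.117399 m²;  d cosθ + r = +0.13151 m.
|ω_lever| = |0.1293·11.31·+0.13151| / 0.117399 = 1.6381 rad/s.

1.64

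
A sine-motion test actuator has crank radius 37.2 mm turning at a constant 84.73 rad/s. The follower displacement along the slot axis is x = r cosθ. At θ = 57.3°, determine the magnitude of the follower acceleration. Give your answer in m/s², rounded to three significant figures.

144

ω = 84.73 rad/s
x = r cosθ ⇒ ẍ = −rω² cosθ (ω constant).
|a| = rω²|cosθ| = 0.0372·(84.73)²·|cos 57.3°| = 144.28 m/s².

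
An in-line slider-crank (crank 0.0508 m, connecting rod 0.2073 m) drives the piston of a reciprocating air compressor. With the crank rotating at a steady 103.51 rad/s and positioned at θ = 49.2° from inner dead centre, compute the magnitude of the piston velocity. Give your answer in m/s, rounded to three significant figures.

4.63

ω = 103.5 rad/s
For an in-line slider-crank, x = r cosθ + √(L² − r² sin²θ), so v = −rω sinθ·[1 + r cosθ/√(L² − r² sin²θ)].
With r = 0.0508 m, L = 0.2073 m, θ = 49.2°: √(L² − r² sin²θ) = 0.2037 m.
v = −0.0508·103.5·0.75700·[1 + 0.0508·0.65342/0.2037] = -4.6291 m/s.
|v| = 4.6291 m/s.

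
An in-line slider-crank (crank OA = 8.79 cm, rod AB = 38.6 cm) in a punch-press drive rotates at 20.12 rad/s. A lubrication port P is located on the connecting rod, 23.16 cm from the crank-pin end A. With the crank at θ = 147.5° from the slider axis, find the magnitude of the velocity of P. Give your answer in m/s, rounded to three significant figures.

1.03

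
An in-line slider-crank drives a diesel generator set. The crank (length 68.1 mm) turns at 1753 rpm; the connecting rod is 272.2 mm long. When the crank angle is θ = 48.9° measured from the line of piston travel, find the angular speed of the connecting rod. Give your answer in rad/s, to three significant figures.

ω = 183.6 rad/s (converted from 1753 rpm).
The rod makes angle φ with the slider axis where L sinφ = r sinθ; differentiating, L cosφ·φ̇ = r ω cosθ.
L cosφ = √(L² − r² sin²θ) = 0.26732 m.
|ω_rod| = r ω |cosθ| / √(L² − r² sin²θ) = 0.0681·183.6·0.65738/0.26732 = 30.743 rad/s.

30.7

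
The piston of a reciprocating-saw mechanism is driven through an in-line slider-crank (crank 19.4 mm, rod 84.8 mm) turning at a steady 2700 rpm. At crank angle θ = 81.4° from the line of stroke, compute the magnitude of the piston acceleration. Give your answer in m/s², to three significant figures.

116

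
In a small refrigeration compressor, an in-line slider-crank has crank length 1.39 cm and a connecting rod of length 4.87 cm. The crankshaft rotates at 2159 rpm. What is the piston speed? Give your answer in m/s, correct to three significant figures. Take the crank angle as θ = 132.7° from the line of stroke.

1.85

ω = 2π·2159/60 = 226.1 rad/s
For an in-line slider-crank, x = r cosθ + √(L² − r² sin²θ), so v = −rω sinθ·[1 + r cosθ/√(L² − r² sin²θ)].
With r = 0.0139 m, L = 0.0487 m, θ = 132.7°: √(L² − r² sin²θ) = 0.047617 m.
v = −0.0139·226.1·0.73491·[1 + 0.0139·-0.67816/0.047617] = -1.8524 m/s.
|v| = 1.8524 m/s.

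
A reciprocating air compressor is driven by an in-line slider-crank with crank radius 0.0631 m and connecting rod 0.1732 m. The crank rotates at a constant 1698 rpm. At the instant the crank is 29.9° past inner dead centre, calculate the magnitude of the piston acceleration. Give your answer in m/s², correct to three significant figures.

2120

ω = 2π·1698/60 = 177.8 rad/s
x(θ) = r cosθ + √(L² − r² sin²θ); with ω constant, a = ω²·d²x/dθ².
d²x/dθ² = −r cosθ − r²(cos2θ)/√u − r⁴ sin²2θ/(4u^{3/2}),  u = L² − r² sin²θ = 0.0290088 m².
Substituting r = 0.0631 m, L = 0.1732 m, θ = 29.9°: d²x/dθ² = -0.06706 m.
a = ω²·d²x/dθ² = (177.8)²·(-0.06706) = -2120.3 m/s²;  |a| = 2120.3 m/s².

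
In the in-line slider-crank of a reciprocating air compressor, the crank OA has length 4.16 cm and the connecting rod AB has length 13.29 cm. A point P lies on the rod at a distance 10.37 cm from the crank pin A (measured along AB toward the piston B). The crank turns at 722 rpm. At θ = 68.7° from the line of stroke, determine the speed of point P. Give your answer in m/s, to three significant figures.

ω = 75.61 rad/s.  Crank-pin speed |V_A| = rω = 3.1453 m/s, perpendicular to OA.
Rod angle: sinφ = −(r/L) sinθ ⇒ φ = -16.956°; ω_rod = −rω cosθ/√(L²−r²sin²θ) = -8.9876 rad/s.
V_P = V_A + ω_rod × AP, with AP = 0.1037 m along the rod.
Components: V_Px = −rω sinθ − a·ω_rod·sinφ = -3.2022 m/s;  V_Py = rω cosθ + a·ω_rod·cosφ = +0.25103 m/s.
|V_P| = √(V_Px² + V_Py²) = 3.2121 m/s.

3.21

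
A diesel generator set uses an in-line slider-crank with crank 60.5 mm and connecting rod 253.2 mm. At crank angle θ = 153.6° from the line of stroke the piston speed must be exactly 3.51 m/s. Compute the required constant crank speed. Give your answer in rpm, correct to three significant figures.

For an in-line slider-crank, |v_piston| = rω|sinθ|·[1 + r cosθ/√(L² − r² sin²θ)].
With r = 0.0605 m, L = 0.2532 m, θ = 153.6°: the bracketed kinematic factor |dx/dθ| = 0.02111 m.
ω = v/|dx/dθ| = 3.51/0.02111 = 166.27 rad/s.
N = 60ω/(2π) = 1587.8 rpm.

1590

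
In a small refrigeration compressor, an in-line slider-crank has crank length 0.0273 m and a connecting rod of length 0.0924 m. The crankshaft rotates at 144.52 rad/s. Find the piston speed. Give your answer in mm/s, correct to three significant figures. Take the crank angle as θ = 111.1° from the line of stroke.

3270

ω = 144.5 rad/s
For an in-line slider-crank, x = r cosθ + √(L² − r² sin²θ), so v = −rω sinθ·[1 + r cosθ/√(L² − r² sin²θ)].
With r = 0.0273 m, L = 0.0924 m, θ = 111.1°: √(L² − r² sin²θ) = 0.08882 m.
v = −0.0273·144.5·0.93295·[1 + 0.0273·-0.36000/0.08882] = -3.2736 m/s.
|v| = 3.2736 m/s = 3273.6 mm/s.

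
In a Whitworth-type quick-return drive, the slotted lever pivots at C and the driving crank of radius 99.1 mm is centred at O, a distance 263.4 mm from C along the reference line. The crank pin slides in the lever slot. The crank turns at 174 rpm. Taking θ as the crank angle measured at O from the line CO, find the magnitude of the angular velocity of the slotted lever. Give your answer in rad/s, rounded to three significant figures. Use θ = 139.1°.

4.54

ω = 18.22 rad/s (from 174 rpm).
Crank pin A relative to C: A = (d + r cosθ, r sinθ); lever angle φ = atan2(r sinθ, d + r cosθ).
Differentiating tanφ: φ̇ = rω(d cosθ + r)/(d² + r² + 2dr cosθ).
d² + r² + 2dr cosθ = |CA|² = 0.0397404 m²;  d cosθ + r = -0.099992 m.
|ω_lever| = |0.0991·18.22·-0.099992| / 0.0397404 = 4.5434 rad/s.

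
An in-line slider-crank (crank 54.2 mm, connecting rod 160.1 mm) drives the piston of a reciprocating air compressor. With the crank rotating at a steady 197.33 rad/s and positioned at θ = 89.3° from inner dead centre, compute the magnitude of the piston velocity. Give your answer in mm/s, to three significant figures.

10700

ω = 197.3 rad/s
For an in-line slider-crank, x = r cosθ + √(L² − r² sin²θ), so v = −rω sinθ·[1 + r cosθ/√(L² − r² sin²θ)].
With r = 0.0542 m, L = 0.1601 m, θ = 89.3°: √(L² − r² sin²θ) = 0.15065 m.
v = −0.0542·197.3·0.99993·[1 + 0.0542·0.01222/0.15065] = -10.741 m/s.
|v| = 10.741 m/s = 10741 mm/s.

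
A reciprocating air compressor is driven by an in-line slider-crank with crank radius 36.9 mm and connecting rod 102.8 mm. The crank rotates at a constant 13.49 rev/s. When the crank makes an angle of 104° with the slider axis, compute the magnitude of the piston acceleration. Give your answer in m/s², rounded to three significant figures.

ω = 2π·13.5 = 84.76 rad/s
x(θ) = r cosθ + √(L² − r² sin²θ); with ω constant, a = ω²·d²x/dθ².
d²x/dθ² = −r cosθ − r²(cos2θ)/√u − r⁴ sin²2θ/(4u^{3/2}),  u = L² − r² sin²θ = 0.00928592 m².
Substituting r = 0.0369 m, L = 0.1028 m, θ = 104°: d²x/dθ² = +0.021289 m.
a = ω²·d²x/dθ² = (84.76)²·(+0.021289) = +152.94 m/s²;  |a| = 152.94 m/s².

153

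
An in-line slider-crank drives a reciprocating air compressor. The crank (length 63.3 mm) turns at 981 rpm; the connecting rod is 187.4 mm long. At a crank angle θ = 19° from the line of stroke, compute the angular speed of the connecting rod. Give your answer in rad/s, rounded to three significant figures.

ω = 102.7 rad/s (converted from 981 rpm).
The rod makes angle φ with the slider axis where L sinφ = r sinθ; differentiating, L cosφ·φ̇ = r ω cosθ.
L cosφ = √(L² − r² sin²θ) = 0.18626 m.
|ω_rod| = r ω |cosθ| / √(L² − r² sin²θ) = 0.0633·102.7·0.94552/0.18626 = 33.01 rad/s.

33.0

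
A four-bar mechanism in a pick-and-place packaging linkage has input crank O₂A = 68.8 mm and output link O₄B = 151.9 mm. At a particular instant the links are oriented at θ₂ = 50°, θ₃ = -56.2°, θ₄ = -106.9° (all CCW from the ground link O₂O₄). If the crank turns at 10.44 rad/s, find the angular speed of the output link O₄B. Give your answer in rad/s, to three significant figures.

5.87

ω₂ = 10.44 rad/s
Differentiating the loop-closure r₂e^{iθ₂}+r₃e^{iθ₃}=r₁+r₄e^{iθ₄} gives r₂ω₂e^{iθ₂}+r₃ω₃e^{iθ₃}=r₄ω₄e^{iθ₄}.
Eliminating the other unknown: ω₄ = r₂ω₂ sin(θ₂−θ₃) / [r₄ sin(θ₄−θ₃)].
Numerator sine = +0.96029; denominator sine = -0.77384.
Result = 0.0688·10.44·(+0.96029) / (0.1519·(-0.77384)) = -5.8679 rad/s; magnitude 5.8679 rad/s.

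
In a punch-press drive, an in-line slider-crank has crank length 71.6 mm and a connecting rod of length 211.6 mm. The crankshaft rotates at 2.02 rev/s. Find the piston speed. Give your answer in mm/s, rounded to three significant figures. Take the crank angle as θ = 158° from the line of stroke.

233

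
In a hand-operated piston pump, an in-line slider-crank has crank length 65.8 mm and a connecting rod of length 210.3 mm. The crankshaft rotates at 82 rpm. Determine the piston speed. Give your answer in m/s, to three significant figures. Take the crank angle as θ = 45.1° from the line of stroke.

ω = 2π·82/60 = 8.587 rad/s
For an in-line slider-crank, x = r cosθ + √(L² − r² sin²θ), so v = −rω sinθ·[1 + r cosθ/√(L² − r² sin²θ)].
With r = 0.0658 m, L = 0.2103 m, θ = 45.1°: √(L² − r² sin²θ) = 0.20507 m.
v = −0.0658·8.587·0.70834·[1 + 0.0658·0.70587/0.20507] = -0.49088 m/s.
|v| = 0.49088 m/s.

0.491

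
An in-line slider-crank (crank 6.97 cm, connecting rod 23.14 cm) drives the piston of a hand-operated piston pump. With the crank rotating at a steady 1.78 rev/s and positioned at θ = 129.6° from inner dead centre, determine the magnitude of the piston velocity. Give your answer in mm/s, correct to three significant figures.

ω = 2π·1.78 = 11.18 rad/s
For an in-line slider-crank, x = r cosθ + √(L² − r² sin²θ), so v = −rω sinθ·[1 + r cosθ/√(L² − r² sin²θ)].
With r = 0.0697 m, L = 0.2314 m, θ = 129.6°: √(L² − r² sin²θ) = 0.22508 m.
v = −0.0697·11.18·0.77051·[1 + 0.0697·-0.63742/0.22508] = -0.48208 m/s.
|v| = 0.48208 m/s = 482.08 mm/s.

482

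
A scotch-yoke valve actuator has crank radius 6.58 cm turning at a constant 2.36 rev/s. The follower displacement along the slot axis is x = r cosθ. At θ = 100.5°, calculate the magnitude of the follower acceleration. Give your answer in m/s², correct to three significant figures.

ω = 14.83 rad/s (from 2.36 rev/s).
x = r cosθ ⇒ ẍ = −rω² cosθ (ω constant).
|a| = rω²|cosθ| = 0.0658·(14.83)²·|cos 100.5°| = 2.6366 m/s².

2.64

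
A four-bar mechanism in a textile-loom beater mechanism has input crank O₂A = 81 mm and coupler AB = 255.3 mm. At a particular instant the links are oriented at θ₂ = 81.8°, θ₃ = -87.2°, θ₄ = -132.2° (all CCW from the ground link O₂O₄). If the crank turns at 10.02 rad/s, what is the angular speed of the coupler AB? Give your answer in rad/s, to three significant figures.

2.51

ω₂ = 10.02 rad/s
Differentiating the loop-closure r₂e^{iθ₂}+r₃e^{iθ₃}=r₁+r₄e^{iθ₄} gives r₂ω₂e^{iθ₂}+r₃ω₃e^{iθ₃}=r₄ω₄e^{iθ₄}.
Eliminating the other unknown: ω₃ = r₂ω₂ sin(θ₄−θ₂) / [r₃ sin(θ₃−θ₄)].
Numerator sine = +0.55919; denominator sine = +0.70711.
Result = 0.081·10.02·(+0.55919) / (0.2553·(+0.70711)) = +2.5141 rad/s; magnitude 2.5141 rad/s.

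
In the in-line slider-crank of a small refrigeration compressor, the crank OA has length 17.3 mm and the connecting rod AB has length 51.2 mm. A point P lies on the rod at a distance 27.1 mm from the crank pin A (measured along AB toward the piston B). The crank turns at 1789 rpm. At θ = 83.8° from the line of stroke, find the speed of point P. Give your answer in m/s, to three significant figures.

3.29

ω = 187.3 rad/s.  Crank-pin speed |V_A| = rω = 3.241 m/s, perpendicular to OA.
Rod angle: sinφ = −(r/L) sinθ ⇒ φ = -19.628°; ω_rod = −rω cosθ/√(L²−r²sin²θ) = -7.2583 rad/s.
V_P = V_A + ω_rod × AP, with AP = 0.0271 m along the rod.
Components: V_Px = −rω sinθ − a·ω_rod·sinφ = -3.2882 m/s;  V_Py = rω cosθ + a·ω_rod·cosφ = +0.16476 m/s.
|V_P| = √(V_Px² + V_Py²) = 3.2923 m/s.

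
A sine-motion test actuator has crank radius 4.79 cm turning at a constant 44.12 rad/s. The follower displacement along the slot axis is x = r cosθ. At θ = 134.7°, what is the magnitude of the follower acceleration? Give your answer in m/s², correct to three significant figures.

ω = 44.12 rad/s
x = r cosθ ⇒ ẍ = −rω² cosθ (ω constant).
|a| = rω²|cosθ| = 0.0479·(44.12)²·|cos 134.7°| = 65.585 m/s².

65.6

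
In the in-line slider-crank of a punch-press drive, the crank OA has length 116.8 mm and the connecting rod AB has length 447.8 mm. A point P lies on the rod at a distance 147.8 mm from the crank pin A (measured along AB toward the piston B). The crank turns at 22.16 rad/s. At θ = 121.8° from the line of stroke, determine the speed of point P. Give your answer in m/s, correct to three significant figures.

2.29

ω = 22.16 rad/s.  Crank-pin speed |V_A| = rω = 2.5883 m/s, perpendicular to OA.
Rod angle: sinφ = −(r/L) sinθ ⇒ φ = -12.808°; ω_rod = −rω cosθ/√(L²−r²sin²θ) = +3.1235 rad/s.
V_P = V_A + ω_rod × AP, with AP = 0.1478 m along the rod.
Components: V_Px = −rω sinθ − a·ω_rod·sinφ = -2.0974 m/s;  V_Py = rω cosθ + a·ω_rod·cosφ = -0.91374 m/s.
|V_P| = √(V_Px² + V_Py²) = 2.2878 m/s.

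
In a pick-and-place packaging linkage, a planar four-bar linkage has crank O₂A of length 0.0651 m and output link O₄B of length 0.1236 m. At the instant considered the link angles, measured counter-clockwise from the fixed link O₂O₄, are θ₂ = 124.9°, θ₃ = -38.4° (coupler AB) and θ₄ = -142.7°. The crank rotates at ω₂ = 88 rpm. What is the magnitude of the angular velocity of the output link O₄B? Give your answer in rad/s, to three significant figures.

1.44

ω₂ = 9.215 rad/s (from 88 rpm).
Differentiating the loop-closure r₂e^{iθ₂}+r₃e^{iθ₃}=r₁+r₄e^{iθ₄} gives r₂ω₂e^{iθ₂}+r₃ω₃e^{iθ₃}=r₄ω₄e^{iθ₄}.
Eliminating the other unknown: ω₄ = r₂ω₂ sin(θ₂−θ₃) / [r₄ sin(θ₄−θ₃)].
Numerator sine = +0.28736; denominator sine = -0.96902.
Result = 0.0651·9.215·(+0.28736) / (0.1236·(-0.96902)) = -1.4394 rad/s; magnitude 1.4394 rad/s.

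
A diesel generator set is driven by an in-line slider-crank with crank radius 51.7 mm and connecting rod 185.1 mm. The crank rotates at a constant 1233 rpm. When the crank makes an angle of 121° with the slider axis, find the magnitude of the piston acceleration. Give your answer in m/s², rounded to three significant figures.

556

ω = 2π·1233/60 = 129.1 rad/s
x(θ) = r cosθ + √(L² − r² sin²θ); with ω constant, a = ω²·d²x/dθ².
d²x/dθ² = −r cosθ − r²(cos2θ)/√u − r⁴ sin²2θ/(4u^{3/2}),  u = L² − r² sin²θ = 0.0322981 m².
Substituting r = 0.0517 m, L = 0.1851 m, θ = 121°: d²x/dθ² = +0.03337 m.
a = ω²·d²x/dθ² = (129.1)²·(+0.03337) = +556.34 m/s²;  |a| = 556.34 m/s².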